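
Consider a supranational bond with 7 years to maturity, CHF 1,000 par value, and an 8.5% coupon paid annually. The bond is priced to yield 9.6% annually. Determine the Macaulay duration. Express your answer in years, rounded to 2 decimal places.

5.51 years

Periodic yield y = 0.096. Discount each cash flow and weight by its year:
  t   CF        PV=CF/(1+0.096)^t    t·PV
  1        85.00        77.5547        77.5547
  2        85.00        70.7616       141.5233
  3        85.00        64.5635       193.6906
  4        85.00        58.9083       235.6333
  5        85.00        53.7485       268.7424
  6        85.00        49.0406       294.2435
  7     1,085.00       571.1575     3,998.1023
  Σ                    945.7348     5,209.4900
Price P = Σ PV = 945.7348.
Macaulay duration = Σ(t·PV) / P = 5,209.4900 / 945.7348 = 5.50840 years.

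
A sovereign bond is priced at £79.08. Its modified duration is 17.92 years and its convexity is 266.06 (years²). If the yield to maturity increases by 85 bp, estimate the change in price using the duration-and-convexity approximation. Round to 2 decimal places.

Duration effect: -D_mod·Δy = -17.92 × (+0.0085) = -0.152320
Convexity effect: ½·C·(Δy)² = 0.5 × 266.06 × (0.0085)² = +0.0096114175
ΔP/P ≈ -0.152320 + 0.0096114175 = -0.1427085825
ΔP ≈ 79.08 × (-0.1427085825) = -11.2853947041.

-£11.29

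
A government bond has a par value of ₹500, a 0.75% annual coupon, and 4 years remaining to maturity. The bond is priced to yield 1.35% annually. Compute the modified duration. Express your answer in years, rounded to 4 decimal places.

3.9023 years

Periodic yield y = 0.0135. First find Macaulay duration:
  t   CF        PV=CF/(1+0.0135)^t    t·PV
  1         3.75         3.7000         3.7000
  2         3.75         3.6508         7.3015
  3         3.75         3.6021        10.8064
  4       503.75       477.4414     1,909.7655
  Σ                    488.3943     1,931.5735
P = 488.3943; Macaulay duration = 1,931.5735 / 488.3943 = 3.95495 years.
Modified duration = D_Mac / (1 + y) = 3.95495 / 1.0135 = 3.90227 years.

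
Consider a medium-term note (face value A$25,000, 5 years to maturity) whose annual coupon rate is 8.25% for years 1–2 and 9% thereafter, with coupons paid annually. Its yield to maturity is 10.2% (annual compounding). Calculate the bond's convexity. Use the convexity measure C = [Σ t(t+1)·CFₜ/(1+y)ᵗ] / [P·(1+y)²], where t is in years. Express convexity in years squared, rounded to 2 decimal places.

19.85

With y = 0.102:
  t   CF        PV=CF/(1+0.102)^t    t·PV        t(t+1)·PV
  1     2,062.50     1,871.5971     1,871.5971       3,743.1942
  2     2,062.50     1,698.3640     3,396.7279      10,190.1838
  3     2,250.00     1,681.2710     5,043.8131      20,175.2526
  4     2,250.00     1,525.6543     6,102.6172      30,513.0862
  5    27,250.00    16,767.1224    83,835.6119     503,013.6712
  Σ                 23,544.0088   100,250.3673     567,635.3880
P = 23,544.0088.
Convexity = Σ t(t+1)·PV / [P·(1+y)²] = 567,635.3880 / (23,544.0088 × 1.214404) = 19.85299.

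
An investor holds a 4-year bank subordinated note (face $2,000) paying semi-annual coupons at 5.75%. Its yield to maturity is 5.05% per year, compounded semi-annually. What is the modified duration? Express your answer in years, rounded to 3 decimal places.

Periodic yield y = 0.02525. First find Macaulay duration:
  t   CF        PV=CF/(1+0.02525)^t    t·PV
  1        57.50        56.0839        56.0839
  2        57.50        54.7026       109.4053
  3        57.50        53.3554       160.0662
  4        57.50        52.0414       208.1655
  5        57.50        50.7597       253.7984
  6        57.50        49.5096       297.0574
  7        57.50        48.2902       338.0317
  8     2,057.50     1,685.3947    13,483.1575
  Σ                  2,050.1375    14,905.7660
P = 2,050.1375; Macaulay duration = 14,905.7660 / 2,050.1375 = 7.27062 half-year periods = 3.63531 years.
Modified duration = D_Mac / (1 + y) = 3.63531 / 1.02525 = 3.54578 years.

3.546 years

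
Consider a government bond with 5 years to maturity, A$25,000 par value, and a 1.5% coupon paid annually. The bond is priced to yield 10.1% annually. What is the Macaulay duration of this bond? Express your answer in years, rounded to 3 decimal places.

4.816 years

Periodic yield y = 0.101. Discount each cash flow and weight by its year:
  t   CF        PV=CF/(1+0.101)^t    t·PV
  1       375.00       340.5995       340.5995
  2       375.00       309.3546       618.7093
  3       375.00       280.9761       842.9282
  4       375.00       255.2008     1,020.8031
  5    25,375.00    15,684.4558    78,422.2792
  Σ                 16,870.5868    81,245.3193
Price P = Σ PV = 16,870.5868.
Macaulay duration = Σ(t·PV) / P = 81,245.3193 / 16,870.5868 = 4.81580 years.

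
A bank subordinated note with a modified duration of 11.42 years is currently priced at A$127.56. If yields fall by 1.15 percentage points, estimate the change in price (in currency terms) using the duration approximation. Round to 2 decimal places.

Duration approximation: ΔP/P ≈ -D_mod · Δy = -11.42 × (-0.0115) = +0.131330.
ΔP ≈ 127.56 × (+0.131330) = +16.7524548.

+A$16.75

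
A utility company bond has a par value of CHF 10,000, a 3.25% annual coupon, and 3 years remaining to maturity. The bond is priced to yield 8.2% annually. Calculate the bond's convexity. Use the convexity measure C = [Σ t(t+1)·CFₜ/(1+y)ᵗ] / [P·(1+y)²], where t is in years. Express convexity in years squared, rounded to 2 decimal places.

With y = 0.082:
  t   CF        PV=CF/(1+0.082)^t    t·PV        t(t+1)·PV
  1       325.00       300.3697       300.3697         600.7394
  2       325.00       277.6060       555.2120       1,665.6360
  3    10,325.00     8,150.9509    24,452.8528      97,811.4110
  Σ                  8,728.9266    25,308.4344     100,077.7864
P = 8,728.9266.
Convexity = Σ t(t+1)·PV / [P·(1+y)²] = 100,077.7864 / (8,728.9266 × 1.170724) = 9.79315.

9.79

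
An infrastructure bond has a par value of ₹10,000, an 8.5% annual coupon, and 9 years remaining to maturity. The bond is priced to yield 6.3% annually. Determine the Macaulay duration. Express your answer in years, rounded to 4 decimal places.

Periodic yield y = 0.063. Discount each cash flow and weight by its year:
  t   CF        PV=CF/(1+0.063)^t    t·PV
  1       850.00       799.6237       799.6237
  2       850.00       752.2330     1,504.4661
  3       850.00       707.6510     2,122.9530
  4       850.00       665.7112     2,662.8448
  5       850.00       626.2570     3,131.2851
  6       850.00       589.1411     3,534.8467
  7       850.00       554.2250     3,879.5747
  8       850.00       521.3781     4,171.0250
  9    10,850.00     6,260.8076    56,347.2684
  Σ                 11,477.0278    78,153.8875
Price P = Σ PV = 11,477.0278.
Macaulay duration = Σ(t·PV) / P = 78,153.8875 / 11,477.0278 = 6.80959 years.

6.8096 years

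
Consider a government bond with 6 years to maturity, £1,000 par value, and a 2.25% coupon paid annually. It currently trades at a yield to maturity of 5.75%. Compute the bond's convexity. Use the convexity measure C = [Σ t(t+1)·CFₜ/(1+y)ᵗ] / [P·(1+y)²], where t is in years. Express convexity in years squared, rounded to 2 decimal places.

With y = 0.0575:
  t   CF        PV=CF/(1+0.0575)^t    t·PV        t(t+1)·PV
  1        22.50        21.2766        21.2766          42.5532
  2        22.50        20.1197        40.2394         120.7183
  3        22.50        19.0257        57.0772         228.3088
  4        22.50        17.9912        71.9649         359.8247
  5        22.50        17.0130        85.0649         510.3897
  6     1,022.50       731.1072     4,386.6432      30,706.5024
  Σ                    826.5335     4,662.2663      31,968.2970
P = 826.5335.
Convexity = Σ t(t+1)·PV / [P·(1+y)²] = 31,968.2970 / (826.5335 × 1.118306) = 34.58584.

34.59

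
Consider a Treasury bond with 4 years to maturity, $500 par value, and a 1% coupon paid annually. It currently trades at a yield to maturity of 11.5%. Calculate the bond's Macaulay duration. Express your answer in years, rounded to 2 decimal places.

3.93 years

Periodic yield y = 0.115. Discount each cash flow and weight by its year:
  t   CF        PV=CF/(1+0.115)^t    t·PV
  1         5.00         4.4843         4.4843
  2         5.00         4.0218         8.0436
  3         5.00         3.6070        10.8210
  4       505.00       326.7322     1,306.9287
  Σ                    338.8453     1,330.2776
Price P = Σ PV = 338.8453.
Macaulay duration = Σ(t·PV) / P = 1,330.2776 / 338.8453 = 3.92591 years.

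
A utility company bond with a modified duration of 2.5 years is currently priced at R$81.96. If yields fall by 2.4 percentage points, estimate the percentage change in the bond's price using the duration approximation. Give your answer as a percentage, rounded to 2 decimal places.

Duration approximation: ΔP/P ≈ -D_mod · Δy = -2.5 × (-0.024) = +0.060000.
As a percentage: +6.0000%.

+6.00%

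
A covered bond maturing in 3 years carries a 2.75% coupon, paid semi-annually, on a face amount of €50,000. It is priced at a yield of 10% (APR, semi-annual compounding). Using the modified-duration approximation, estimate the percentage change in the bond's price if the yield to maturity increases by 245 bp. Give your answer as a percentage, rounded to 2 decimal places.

Periodic yield y = 0.05. Modified duration first:
  t   CF        PV=CF/(1+0.05)^t    t·PV
  1       687.50       654.7619       654.7619
  2       687.50       623.5828     1,247.1655
  3       687.50       593.8883     1,781.6650
  4       687.50       565.6080     2,262.4318
  5       687.50       538.6742     2,693.3712
  6    50,687.50    37,823.7929   226,942.7575
  Σ                 40,800.3081   235,582.1530
P = 40,800.3081; D_Mac = 5.77403 half-year periods = 2.88701 yrs; D_mod = 2.88701/(1+0.05) = 2.74954 yrs.
ΔP/P ≈ -D_mod · Δy = -2.74954 × (+0.0245) = -0.067364 = -6.7364%.

-6.74%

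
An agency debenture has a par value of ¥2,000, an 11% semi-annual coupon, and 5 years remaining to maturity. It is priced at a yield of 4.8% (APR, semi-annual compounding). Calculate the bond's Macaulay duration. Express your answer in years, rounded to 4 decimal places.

4.1074 years

Periodic yield y = 0.024. Discount each cash flow and weight by its period:
  t   CF        PV=CF/(1+0.024)^t    t·PV
  1       110.00       107.4219       107.4219
  2       110.00       104.9042       209.8083
  3       110.00       102.4455       307.3364
  4       110.00       100.0444       400.1777
  5       110.00        97.6996       488.4981
  6       110.00        95.4098       572.4587
  7       110.00        93.1736       652.2154
  8       110.00        90.9899       727.9189
  9       110.00        88.8573       799.7156
  10    2,110.00     1,664.4965    16,644.9651
  Σ                  2,545.4427    20,910.5163
Price P = Σ PV = 2,545.4427.
Macaulay duration = Σ(t·PV) / P = 20,910.5163 / 2,545.4427 = 8.21488 half-year periods.
In years: 8.21488 / 2 = 4.10744 years.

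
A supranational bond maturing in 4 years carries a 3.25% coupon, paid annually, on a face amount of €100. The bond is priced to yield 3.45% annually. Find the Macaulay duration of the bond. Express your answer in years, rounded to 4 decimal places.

Periodic yield y = 0.0345. Discount each cash flow and weight by its year:
  t   CF        PV=CF/(1+0.0345)^t    t·PV
  1         3.25         3.1416         3.1416
  2         3.25         3.0368         6.0737
  3         3.25         2.9356         8.8067
  4       103.25        90.1505       360.6020
  Σ                     99.2645       378.6239
Price P = Σ PV = 99.2645.
Macaulay duration = Σ(t·PV) / P = 378.6239 / 99.2645 = 3.81429 years.

3.8143 years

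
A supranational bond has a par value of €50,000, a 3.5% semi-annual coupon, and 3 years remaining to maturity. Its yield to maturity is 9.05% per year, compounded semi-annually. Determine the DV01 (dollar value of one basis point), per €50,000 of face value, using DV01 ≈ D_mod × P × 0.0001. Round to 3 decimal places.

€11.731

Periodic yield y = 0.04525.
  t   CF        PV=CF/(1+0.04525)^t    t·PV
  1       875.00       837.1203       837.1203
  2       875.00       800.8805     1,601.7609
  3       875.00       766.2095     2,298.6285
  4       875.00       733.0395     2,932.1578
  5       875.00       701.3054     3,506.5269
  6    50,875.00    39,010.6660   234,063.9961
  Σ                 42,849.2211   245,240.1905
P = 42,849.2211; D_Mac = 5.72333 half-year periods = 2.86166 yrs; D_mod = 2.73778 yrs.
DV01 ≈ 2.73778 × 42,849.2211 × 0.0001 = 11.731174.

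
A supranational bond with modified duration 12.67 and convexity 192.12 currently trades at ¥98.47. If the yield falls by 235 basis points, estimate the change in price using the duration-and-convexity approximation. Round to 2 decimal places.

Duration effect: -D_mod·Δy = -12.67 × (-0.0235) = +0.297745
Convexity effect: ½·C·(Δy)² = 0.5 × 192.12 × (-0.0235)² = +0.053049135
ΔP/P ≈ +0.297745 + 0.053049135 = +0.350794135
ΔP ≈ 98.47 × (+0.350794135) = +34.54269847345.

+¥34.54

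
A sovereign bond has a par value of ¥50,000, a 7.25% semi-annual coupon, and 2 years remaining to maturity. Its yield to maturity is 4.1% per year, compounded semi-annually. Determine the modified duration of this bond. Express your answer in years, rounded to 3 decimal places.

1.863 years

Periodic yield y = 0.0205. First find Macaulay duration:
  t   CF        PV=CF/(1+0.0205)^t    t·PV
  1     1,812.50     1,776.0902     1,776.0902
  2     1,812.50     1,740.4117     3,480.8234
  3     1,812.50     1,705.4500     5,116.3500
  4    51,812.50    47,772.9997   191,091.9988
  Σ                 52,994.9515   201,465.2623
P = 52,994.9515; Macaulay duration = 201,465.2623 / 52,994.9515 = 3.80159 half-year periods = 1.90080 years.
Modified duration = D_Mac / (1 + y) = 1.90080 / 1.0205 = 1.86261 years.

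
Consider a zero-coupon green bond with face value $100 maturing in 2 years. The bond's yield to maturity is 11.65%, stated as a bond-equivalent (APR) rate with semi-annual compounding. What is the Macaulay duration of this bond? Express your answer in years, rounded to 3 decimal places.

2.000 years

A zero-coupon bond has a single cash flow at maturity, so its Macaulay duration equals its maturity: 2 years.
(Equivalently: 4 semi-annual periods ÷ 2 = 2 years.)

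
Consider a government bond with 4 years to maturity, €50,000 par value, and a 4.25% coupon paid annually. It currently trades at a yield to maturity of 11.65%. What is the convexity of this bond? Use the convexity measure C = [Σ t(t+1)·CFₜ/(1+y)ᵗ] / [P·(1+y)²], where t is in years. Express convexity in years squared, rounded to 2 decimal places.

14.59

With y = 0.1165:
  t   CF        PV=CF/(1+0.1165)^t    t·PV        t(t+1)·PV
  1     2,125.00     1,903.2691     1,903.2691       3,806.5383
  2     2,125.00     1,704.6746     3,409.3491      10,228.0474
  3     2,125.00     1,526.8021     4,580.4063      18,321.6253
  4    52,125.00    33,543.7149   134,174.8597     670,874.2983
  Σ                 38,678.4607   144,067.8843     703,230.5092
P = 38,678.4607.
Convexity = Σ t(t+1)·PV / [P·(1+y)²] = 703,230.5092 / (38,678.4607 × 1.246572) = 14.58516.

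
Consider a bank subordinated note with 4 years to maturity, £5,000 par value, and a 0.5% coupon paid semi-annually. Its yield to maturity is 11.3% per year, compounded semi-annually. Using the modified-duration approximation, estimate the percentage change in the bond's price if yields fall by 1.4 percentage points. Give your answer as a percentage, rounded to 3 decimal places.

+5.241%

Periodic yield y = 0.0565. Modified duration first:
  t   CF        PV=CF/(1+0.0565)^t    t·PV
  1        12.50        11.8315        11.8315
  2        12.50        11.1988        22.3976
  3        12.50        10.5999        31.7997
  4        12.50        10.0330        40.1321
  5        12.50         9.4965        47.4824
  6        12.50         8.9886        53.9317
  7        12.50         8.5079        59.5555
  8     5,012.50     3,229.2255    25,833.8041
  Σ                  3,299.8818    26,100.9345
P = 3,299.8818; D_Mac = 7.90966 half-year periods = 3.95483 yrs; D_mod = 3.95483/(1+0.0565) = 3.74333 yrs.
ΔP/P ≈ -D_mod · Δy = -3.74333 × (-0.014) = +0.052407 = +5.2407%.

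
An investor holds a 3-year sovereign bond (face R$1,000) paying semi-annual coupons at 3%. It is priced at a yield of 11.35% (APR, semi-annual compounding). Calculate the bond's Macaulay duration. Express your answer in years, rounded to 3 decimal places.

Periodic yield y = 0.05675. Discount each cash flow and weight by its period:
  t   CF        PV=CF/(1+0.05675)^t    t·PV
  1        15.00        14.1945        14.1945
  2        15.00        13.4322        26.8644
  3        15.00        12.7108        38.1325
  4        15.00        12.0282        48.1130
  5        15.00        11.3823        56.9115
  6     1,015.00       728.8405     4,373.0431
  Σ                    792.5886     4,557.2589
Price P = Σ PV = 792.5886.
Macaulay duration = Σ(t·PV) / P = 4,557.2589 / 792.5886 = 5.74984 half-year periods.
In years: 5.74984 / 2 = 2.87492 years.

2.875 years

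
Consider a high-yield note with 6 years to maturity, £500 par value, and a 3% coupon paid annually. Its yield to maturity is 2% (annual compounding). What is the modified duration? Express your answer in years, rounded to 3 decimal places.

5.483 years

Periodic yield y = 0.02. First find Macaulay duration:
  t   CF        PV=CF/(1+0.02)^t    t·PV
  1        15.00        14.7059        14.7059
  2        15.00        14.4175        28.8351
  3        15.00        14.1348        42.4045
  4        15.00        13.8577        55.4307
  5        15.00        13.5860        67.9298
  6       515.00       457.3053     2,743.8316
  Σ                    528.0072     2,953.1376
P = 528.0072; Macaulay duration = 2,953.1376 / 528.0072 = 5.59299 years.
Modified duration = D_Mac / (1 + y) = 5.59299 / 1.02 = 5.48332 years.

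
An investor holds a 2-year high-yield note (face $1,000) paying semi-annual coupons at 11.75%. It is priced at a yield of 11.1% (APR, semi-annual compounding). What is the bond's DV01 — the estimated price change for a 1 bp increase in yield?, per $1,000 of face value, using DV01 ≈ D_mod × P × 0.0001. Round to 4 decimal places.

$0.1764

Periodic yield y = 0.0555.
  t   CF        PV=CF/(1+0.0555)^t    t·PV
  1        58.75        55.6608        55.6608
  2        58.75        52.7341       105.4682
  3        58.75        49.9612       149.8837
  4     1,058.75       853.0225     3,412.0899
  Σ                  1,011.3786     3,723.1026
P = 1,011.3786; D_Mac = 3.68122 half-year periods = 1.84061 yrs; D_mod = 1.74383 yrs.
DV01 ≈ 1.74383 × 1,011.3786 × 0.0001 = 0.176367.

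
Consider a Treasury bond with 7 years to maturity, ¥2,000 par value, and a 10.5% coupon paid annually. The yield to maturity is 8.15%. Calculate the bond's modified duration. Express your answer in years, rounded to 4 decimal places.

Periodic yield y = 0.0815. First find Macaulay duration:
  t   CF        PV=CF/(1+0.0815)^t    t·PV
  1       210.00       194.1748       194.1748
  2       210.00       179.5421       359.0842
  3       210.00       166.0121       498.0363
  4       210.00       153.5017       614.0068
  5       210.00       141.9341       709.6704
  6       210.00       131.2382       787.4290
  7     2,210.00     1,277.0462     8,939.3234
  Σ                  2,243.4491    12,101.7247
P = 2,243.4491; Macaulay duration = 12,101.7247 / 2,243.4491 = 5.39425 years.
Modified duration = D_Mac / (1 + y) = 5.39425 / 1.0815 = 4.98775 years.

4.9877 years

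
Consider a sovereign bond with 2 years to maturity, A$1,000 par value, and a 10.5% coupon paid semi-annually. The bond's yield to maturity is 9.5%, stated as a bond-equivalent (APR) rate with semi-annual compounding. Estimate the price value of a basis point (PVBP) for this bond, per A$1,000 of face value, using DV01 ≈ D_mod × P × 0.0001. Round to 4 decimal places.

A$0.1804

Periodic yield y = 0.0475.
  t   CF        PV=CF/(1+0.0475)^t    t·PV
  1        52.50        50.1193        50.1193
  2        52.50        47.8466        95.6932
  3        52.50        45.6770       137.0309
  4     1,052.50       874.1903     3,496.7612
  Σ                  1,017.8332     3,779.6046
P = 1,017.8332; D_Mac = 3.71338 half-year periods = 1.85669 yrs; D_mod = 1.77250 yrs.
DV01 ≈ 1.77250 × 1,017.8332 × 0.0001 = 0.180411.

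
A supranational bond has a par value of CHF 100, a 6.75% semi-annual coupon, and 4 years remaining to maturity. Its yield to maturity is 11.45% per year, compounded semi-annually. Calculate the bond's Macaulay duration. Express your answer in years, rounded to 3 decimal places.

3.529 years

Periodic yield y = 0.05725. Discount each cash flow and weight by its period:
  t   CF        PV=CF/(1+0.05725)^t    t·PV
  1        3.375         3.1922         3.1922
  2        3.375         3.0194         6.0388
  3        3.375         2.8559         8.5677
  4        3.375         2.7012        10.8050
  5        3.375         2.5550        12.7748
  6        3.375         2.4166        14.4997
  7        3.375         2.2858        16.0003
  8      103.375        66.2207       529.7658
  Σ                     85.2468       601.6443
Price P = Σ PV = 85.2468.
Macaulay duration = Σ(t·PV) / P = 601.6443 / 85.2468 = 7.05767 half-year periods.
In years: 7.05767 / 2 = 3.52884 years.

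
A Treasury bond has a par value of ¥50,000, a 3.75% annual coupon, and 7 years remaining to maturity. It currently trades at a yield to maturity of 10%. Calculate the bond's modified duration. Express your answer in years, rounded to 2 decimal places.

Periodic yield y = 0.1. First find Macaulay duration:
  t   CF        PV=CF/(1+0.1)^t    t·PV
  1     1,875.00     1,704.5455     1,704.5455
  2     1,875.00     1,549.5868     3,099.1736
  3     1,875.00     1,408.7153     4,226.1458
  4     1,875.00     1,280.6502     5,122.6009
  5     1,875.00     1,164.2275     5,821.1374
  6     1,875.00     1,058.3886     6,350.3317
  7    51,875.00    26,620.0774   186,340.5417
  Σ                 34,786.1912   212,664.4765
P = 34,786.1912; Macaulay duration = 212,664.4765 / 34,786.1912 = 6.11347 years.
Modified duration = D_Mac / (1 + y) = 6.11347 / 1.1 = 5.55770 years.

5.56 years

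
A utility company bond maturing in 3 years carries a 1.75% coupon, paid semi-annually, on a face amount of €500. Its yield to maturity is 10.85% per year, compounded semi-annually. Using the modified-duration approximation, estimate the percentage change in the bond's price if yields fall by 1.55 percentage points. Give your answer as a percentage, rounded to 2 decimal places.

Periodic yield y = 0.05425. Modified duration first:
  t   CF        PV=CF/(1+0.05425)^t    t·PV
  1        4.375         4.1499         4.1499
  2        4.375         3.9363         7.8726
  3        4.375         3.7338        11.2013
  4        4.375         3.5416        14.1665
  5        4.375         3.3594        16.7969
  6      504.375       367.3600     2,204.1601
  Σ                    386.0810     2,258.3474
P = 386.0810; D_Mac = 5.84941 half-year periods = 2.92471 yrs; D_mod = 2.92471/(1+0.05425) = 2.77421 yrs.
ΔP/P ≈ -D_mod · Δy = -2.77421 × (-0.0155) = +0.043000 = +4.3000%.

+4.30%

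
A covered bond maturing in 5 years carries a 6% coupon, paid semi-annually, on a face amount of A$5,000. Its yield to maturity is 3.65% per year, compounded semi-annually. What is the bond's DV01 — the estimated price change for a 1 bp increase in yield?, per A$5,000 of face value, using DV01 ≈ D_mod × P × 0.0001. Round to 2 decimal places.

A$2.41

Periodic yield y = 0.01825.
  t   CF        PV=CF/(1+0.01825)^t    t·PV
  1       150.00       147.3116       147.3116
  2       150.00       144.6713       289.3426
  3       150.00       142.0784       426.2351
  4       150.00       139.5319       558.1277
  5       150.00       137.0311       685.1555
  6       150.00       134.5751       807.4507
  7       150.00       132.1631       925.1419
  8       150.00       129.7944     1,038.3551
  9       150.00       127.4681     1,147.2128
  10    5,150.00     4,297.9667    42,979.6665
  Σ                  5,532.5917    49,003.9996
P = 5,532.5917; D_Mac = 8.85733 half-year periods = 4.42867 yrs; D_mod = 4.34929 yrs.
DV01 ≈ 4.34929 × 5,532.5917 × 0.0001 = 2.406285.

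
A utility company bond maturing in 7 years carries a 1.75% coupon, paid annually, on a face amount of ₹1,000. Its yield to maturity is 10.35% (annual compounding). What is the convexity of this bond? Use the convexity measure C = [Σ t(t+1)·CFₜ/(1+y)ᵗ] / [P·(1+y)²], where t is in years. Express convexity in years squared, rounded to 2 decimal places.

With y = 0.1035:
  t   CF        PV=CF/(1+0.1035)^t    t·PV        t(t+1)·PV
  1        17.50        15.8586        15.8586          31.7173
  2        17.50        14.3712        28.7424          86.2273
  3        17.50        13.0233        39.0699         156.2796
  4        17.50        11.8018        47.2072         236.0362
  5        17.50        10.6949        53.4745         320.8467
  6        17.50         9.6918        58.1507         407.0552
  7     1,017.50       510.6555     3,574.5888      28,596.7107
  Σ                    586.0972     3,817.0922      29,834.8730
P = 586.0972.
Convexity = Σ t(t+1)·PV / [P·(1+y)²] = 29,834.8730 / (586.0972 × 1.217712) = 41.80323.

41.80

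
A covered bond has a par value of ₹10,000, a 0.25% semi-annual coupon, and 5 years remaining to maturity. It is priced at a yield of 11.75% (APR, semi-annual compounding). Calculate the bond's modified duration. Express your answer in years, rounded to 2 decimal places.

Periodic yield y = 0.05875. First find Macaulay duration:
  t   CF        PV=CF/(1+0.05875)^t    t·PV
  1        12.50        11.8064        11.8064
  2        12.50        11.1512        22.3025
  3        12.50        10.5325        31.5974
  4        12.50         9.9480        39.7920
  5        12.50         9.3960        46.9800
  6        12.50         8.8746        53.2477
  7        12.50         8.3822        58.6751
  8        12.50         7.9170        63.3363
  9        12.50         7.4777        67.2995
  10   10,012.50     5,657.2881    56,572.8810
  Σ                  5,742.7737    56,967.9178
P = 5,742.7737; Macaulay duration = 56,967.9178 / 5,742.7737 = 9.91993 half-year periods = 4.95997 years.
Modified duration = D_Mac / (1 + y) = 4.95997 / 1.05875 = 4.68474 years.

4.68 years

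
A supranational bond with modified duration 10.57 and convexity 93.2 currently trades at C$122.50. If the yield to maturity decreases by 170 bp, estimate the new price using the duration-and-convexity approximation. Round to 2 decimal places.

Duration effect: -D_mod·Δy = -10.57 × (-0.017) = +0.179690
Convexity effect: ½·C·(Δy)² = 0.5 × 93.2 × (-0.017)² = +0.0134674
ΔP/P ≈ +0.179690 + 0.0134674 = +0.1931574
New price ≈ 122.50 × (1 + 0.1931574) = 146.1617815.

C$146.16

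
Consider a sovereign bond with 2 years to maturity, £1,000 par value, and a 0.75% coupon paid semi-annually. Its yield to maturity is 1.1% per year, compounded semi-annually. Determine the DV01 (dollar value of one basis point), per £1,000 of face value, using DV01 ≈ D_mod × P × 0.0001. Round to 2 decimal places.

Periodic yield y = 0.0055.
  t   CF        PV=CF/(1+0.0055)^t    t·PV
  1         3.75         3.7295         3.7295
  2         3.75         3.7091         7.4182
  3         3.75         3.6888        11.0664
  4     1,003.75       981.9678     3,927.8713
  Σ                    993.0952     3,950.0854
P = 993.0952; D_Mac = 3.97755 half-year periods = 1.98877 yrs; D_mod = 1.97790 yrs.
DV01 ≈ 1.97790 × 993.0952 × 0.0001 = 0.196424.

£0.20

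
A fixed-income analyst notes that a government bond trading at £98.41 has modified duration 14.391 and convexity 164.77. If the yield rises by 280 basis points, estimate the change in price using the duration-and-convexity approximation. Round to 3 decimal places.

-£33.298

Duration effect: -D_mod·Δy = -14.391 × (+0.028) = -0.402948
Convexity effect: ½·C·(Δy)² = 0.5 × 164.77 × (0.028)² = +0.06458984
ΔP/P ≈ -0.402948 + 0.06458984 = -0.33835816
ΔP ≈ 98.41 × (-0.33835816) = -33.2978265256.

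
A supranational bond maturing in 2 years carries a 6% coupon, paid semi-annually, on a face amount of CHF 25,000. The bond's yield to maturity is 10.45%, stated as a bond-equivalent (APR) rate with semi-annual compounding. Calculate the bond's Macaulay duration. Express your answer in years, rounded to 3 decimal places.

Periodic yield y = 0.05225. Discount each cash flow and weight by its period:
  t   CF        PV=CF/(1+0.05225)^t    t·PV
  1       750.00       712.7584       712.7584
  2       750.00       677.3660     1,354.7320
  3       750.00       643.7311     1,931.1932
  4    25,750.00    21,003.9751    84,015.9006
  Σ                 23,037.8306    88,014.5841
Price P = Σ PV = 23,037.8306.
Macaulay duration = Σ(t·PV) / P = 88,014.5841 / 23,037.8306 = 3.82044 half-year periods.
In years: 3.82044 / 2 = 1.91022 years.

1.910 years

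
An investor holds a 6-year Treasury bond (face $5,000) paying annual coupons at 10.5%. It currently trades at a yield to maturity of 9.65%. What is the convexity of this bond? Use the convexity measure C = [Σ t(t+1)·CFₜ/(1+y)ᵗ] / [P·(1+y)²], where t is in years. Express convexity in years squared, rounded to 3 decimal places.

25.507

With y = 0.0965:
  t   CF        PV=CF/(1+0.0965)^t    t·PV        t(t+1)·PV
  1       525.00       478.7962       478.7962         957.5923
  2       525.00       436.6586       873.3172       2,619.9517
  3       525.00       398.2295     1,194.6884       4,778.7536
  4       525.00       363.1824     1,452.7295       7,263.6474
  5       525.00       331.2197     1,656.0984       9,936.5902
  6     5,525.00     3,178.9264    19,073.5581     133,514.9067
  Σ                  5,187.0126    24,729.1878     159,071.4420
P = 5,187.0126.
Convexity = Σ t(t+1)·PV / [P·(1+y)²] = 159,071.4420 / (5,187.0126 × 1.202312) = 25.50690.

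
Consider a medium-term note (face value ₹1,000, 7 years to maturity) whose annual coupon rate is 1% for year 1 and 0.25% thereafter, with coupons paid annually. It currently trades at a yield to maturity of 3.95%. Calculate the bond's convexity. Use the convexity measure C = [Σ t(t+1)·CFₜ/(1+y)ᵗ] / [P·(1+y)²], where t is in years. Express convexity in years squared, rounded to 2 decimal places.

50.77

With y = 0.0395:
  t   CF        PV=CF/(1+0.0395)^t    t·PV        t(t+1)·PV
  1        10.00         9.6200         9.6200          19.2400
  2         2.50         2.3136         4.6272          13.8817
  3         2.50         2.2257         6.6771          26.7084
  4         2.50         2.1411         8.5645          42.8225
  5         2.50         2.0598        10.2988          61.7929
  6         2.50         1.9815        11.8890          83.2228
  7     1,002.50       764.3864     5,350.7045      42,805.6359
  Σ                    784.7281     5,402.3811      43,053.3042
P = 784.7281.
Convexity = Σ t(t+1)·PV / [P·(1+y)²] = 43,053.3042 / (784.7281 × 1.080560) = 50.77364.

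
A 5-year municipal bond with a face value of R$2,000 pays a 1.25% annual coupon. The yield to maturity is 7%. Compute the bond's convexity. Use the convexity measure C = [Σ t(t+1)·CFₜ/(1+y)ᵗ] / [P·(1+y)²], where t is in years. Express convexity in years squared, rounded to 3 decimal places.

With y = 0.07:
  t   CF        PV=CF/(1+0.07)^t    t·PV        t(t+1)·PV
  1        25.00        23.3645        23.3645          46.7290
  2        25.00        21.8360        43.6719         131.0158
  3        25.00        20.4074        61.2223         244.8894
  4        25.00        19.0724        76.2895         381.4476
  5     2,025.00     1,443.7970     7,218.9851      43,313.9104
  Σ                  1,528.4773     7,423.5334      44,117.9922
P = 1,528.4773.
Convexity = Σ t(t+1)·PV / [P·(1+y)²] = 44,117.9922 / (1,528.4773 × 1.144900) = 25.21095.

25.211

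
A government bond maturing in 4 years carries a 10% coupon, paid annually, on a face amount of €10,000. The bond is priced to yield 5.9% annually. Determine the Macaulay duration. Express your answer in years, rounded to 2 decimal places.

3.52 years

Periodic yield y = 0.059. Discount each cash flow and weight by its year:
  t   CF        PV=CF/(1+0.059)^t    t·PV
  1     1,000.00       944.2871       944.2871
  2     1,000.00       891.6781     1,783.3561
  3     1,000.00       842.0001     2,526.0002
  4    11,000.00     8,745.9873    34,983.9494
  Σ                 11,423.9525    40,237.5927
Price P = Σ PV = 11,423.9525.
Macaulay duration = Σ(t·PV) / P = 40,237.5927 / 11,423.9525 = 3.52221 years.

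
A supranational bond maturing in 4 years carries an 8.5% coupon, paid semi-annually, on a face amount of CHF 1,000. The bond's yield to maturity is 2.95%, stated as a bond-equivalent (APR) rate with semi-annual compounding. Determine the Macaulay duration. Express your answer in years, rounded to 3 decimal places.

Periodic yield y = 0.01475. Discount each cash flow and weight by its period:
  t   CF        PV=CF/(1+0.01475)^t    t·PV
  1        42.50        41.8822        41.8822
  2        42.50        41.2735        82.5469
  3        42.50        40.6735       122.0206
  4        42.50        40.0823       160.3292
  5        42.50        39.4997       197.4984
  6        42.50        38.9255       233.5532
  7        42.50        38.3597       268.5181
  8     1,042.50       927.2644     7,418.1152
  Σ                  1,207.9609     8,524.4638
Price P = Σ PV = 1,207.9609.
Macaulay duration = Σ(t·PV) / P = 8,524.4638 / 1,207.9609 = 7.05690 half-year periods.
In years: 7.05690 / 2 = 3.52845 years.

3.528 years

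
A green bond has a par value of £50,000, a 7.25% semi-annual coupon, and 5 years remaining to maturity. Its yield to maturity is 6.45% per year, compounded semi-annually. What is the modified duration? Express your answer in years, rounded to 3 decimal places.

Periodic yield y = 0.03225. First find Macaulay duration:
  t   CF        PV=CF/(1+0.03225)^t    t·PV
  1     1,812.50     1,755.8731     1,755.8731
  2     1,812.50     1,701.0153     3,402.0307
  3     1,812.50     1,647.8715     4,943.6145
  4     1,812.50     1,596.3880     6,385.5519
  5     1,812.50     1,546.5129     7,732.5647
  6     1,812.50     1,498.1961     8,989.1767
  7     1,812.50     1,451.3888    10,159.7218
  8     1,812.50     1,406.0439    11,248.3513
  9     1,812.50     1,362.1157    12,259.0411
  10   51,812.50    37,721.2115   377,212.1148
  Σ                 51,686.6169   444,088.0405
P = 51,686.6169; Macaulay duration = 444,088.0405 / 51,686.6169 = 8.59193 half-year periods = 4.29597 years.
Modified duration = D_Mac / (1 + y) = 4.29597 / 1.03225 = 4.16175 years.

4.162 years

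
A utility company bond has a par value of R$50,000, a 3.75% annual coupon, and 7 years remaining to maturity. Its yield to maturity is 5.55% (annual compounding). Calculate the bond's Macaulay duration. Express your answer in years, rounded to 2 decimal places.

6.24 years

Periodic yield y = 0.0555. Discount each cash flow and weight by its year:
  t   CF        PV=CF/(1+0.0555)^t    t·PV
  1     1,875.00     1,776.4093     1,776.4093
  2     1,875.00     1,683.0026     3,366.0053
  3     1,875.00     1,594.5075     4,783.5224
  4     1,875.00     1,510.6655     6,042.6621
  5     1,875.00     1,431.2322     7,156.1608
  6     1,875.00     1,355.9755     8,135.8531
  7    51,875.00    35,542.7025   248,798.9174
  Σ                 44,894.4951   280,059.5303
Price P = Σ PV = 44,894.4951.
Macaulay duration = Σ(t·PV) / P = 280,059.5303 / 44,894.4951 = 6.23817 years.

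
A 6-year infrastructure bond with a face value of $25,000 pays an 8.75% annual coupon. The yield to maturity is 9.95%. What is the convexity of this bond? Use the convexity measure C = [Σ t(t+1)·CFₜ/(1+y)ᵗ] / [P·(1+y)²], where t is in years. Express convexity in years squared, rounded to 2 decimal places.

26.25

With y = 0.0995:
  t   CF        PV=CF/(1+0.0995)^t    t·PV        t(t+1)·PV
  1     2,187.50     1,989.5407     1,989.5407       3,979.0814
  2     2,187.50     1,809.4959     3,618.9917      10,856.9752
  3     2,187.50     1,645.7443     4,937.2329      19,748.9316
  4     2,187.50     1,496.8116     5,987.2462      29,936.2311
  5     2,187.50     1,361.3566     6,806.7829      40,840.6972
  6    27,187.50    15,388.5561    92,331.3366     646,319.3562
  Σ                 23,691.5051   115,671.1310     751,681.2727
P = 23,691.5051.
Convexity = Σ t(t+1)·PV / [P·(1+y)²] = 751,681.2727 / (23,691.5051 × 1.208900) = 26.24524.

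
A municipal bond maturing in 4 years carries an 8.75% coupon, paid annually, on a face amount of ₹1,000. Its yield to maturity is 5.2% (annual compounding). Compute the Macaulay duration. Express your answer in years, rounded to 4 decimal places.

Periodic yield y = 0.052. Discount each cash flow and weight by its year:
  t   CF        PV=CF/(1+0.052)^t    t·PV
  1        87.50        83.1749        83.1749
  2        87.50        79.0636       158.1272
  3        87.50        75.1555       225.4665
  4     1,087.50       887.9046     3,551.6184
  Σ                  1,125.2986     4,018.3870
Price P = Σ PV = 1,125.2986.
Macaulay duration = Σ(t·PV) / P = 4,018.3870 / 1,125.2986 = 3.57095 years.

3.5710 years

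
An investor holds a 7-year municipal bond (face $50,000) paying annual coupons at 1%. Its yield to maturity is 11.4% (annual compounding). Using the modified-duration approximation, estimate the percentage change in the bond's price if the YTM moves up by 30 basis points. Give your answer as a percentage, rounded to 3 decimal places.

-1.802%

Periodic yield y = 0.114. Modified duration first:
  t   CF        PV=CF/(1+0.114)^t    t·PV
  1       500.00       448.8330       448.8330
  2       500.00       402.9022       805.8044
  3       500.00       361.6716     1,085.0149
  4       500.00       324.6603     1,298.6414
  5       500.00       291.4366     1,457.1829
  6       500.00       261.6127     1,569.6763
  7    50,500.00    23,718.9272   166,032.4904
  Σ                 25,810.0437   172,697.6433
P = 25,810.0437; D_Mac = 6.69110 yrs; D_mod = 6.69110/(1+0.114) = 6.00638 yrs.
ΔP/P ≈ -D_mod · Δy = -6.00638 × (+0.003) = -0.018019 = -1.8019%.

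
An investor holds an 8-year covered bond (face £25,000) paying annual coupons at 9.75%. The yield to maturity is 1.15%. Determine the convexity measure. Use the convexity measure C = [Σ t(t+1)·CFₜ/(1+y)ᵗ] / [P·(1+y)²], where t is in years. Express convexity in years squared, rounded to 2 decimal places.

51.71

With y = 0.0115:
  t   CF        PV=CF/(1+0.0115)^t    t·PV        t(t+1)·PV
  1     2,437.50     2,409.7874     2,409.7874       4,819.5749
  2     2,437.50     2,382.3900     4,764.7799      14,294.3398
  3     2,437.50     2,355.3040     7,065.9119      28,263.6476
  4     2,437.50     2,328.5259     9,314.1037      46,570.5183
  5     2,437.50     2,302.0523    11,510.2616      69,061.5694
  6     2,437.50     2,275.8797    13,655.2782      95,586.9473
  7     2,437.50     2,250.0046    15,750.0325     126,000.2601
  8    27,437.50    25,039.0266   200,312.2124   1,802,809.9119
  Σ                 41,342.9705   264,782.3676   2,187,406.7693
P = 41,342.9705.
Convexity = Σ t(t+1)·PV / [P·(1+y)²] = 2,187,406.7693 / (41,342.9705 × 1.023132) = 51.71257.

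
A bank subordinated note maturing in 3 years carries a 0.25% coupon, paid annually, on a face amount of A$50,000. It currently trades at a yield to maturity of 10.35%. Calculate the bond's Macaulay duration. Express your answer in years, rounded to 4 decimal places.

2.9912 years

Periodic yield y = 0.1035. Discount each cash flow and weight by its year:
  t   CF        PV=CF/(1+0.1035)^t    t·PV
  1       125.00       113.2759       113.2759
  2       125.00       102.6515       205.3030
  3    50,125.00    37,302.4514   111,907.3542
  Σ                 37,518.3788   112,225.9331
Price P = Σ PV = 37,518.3788.
Macaulay duration = Σ(t·PV) / P = 112,225.9331 / 37,518.3788 = 2.99123 years.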